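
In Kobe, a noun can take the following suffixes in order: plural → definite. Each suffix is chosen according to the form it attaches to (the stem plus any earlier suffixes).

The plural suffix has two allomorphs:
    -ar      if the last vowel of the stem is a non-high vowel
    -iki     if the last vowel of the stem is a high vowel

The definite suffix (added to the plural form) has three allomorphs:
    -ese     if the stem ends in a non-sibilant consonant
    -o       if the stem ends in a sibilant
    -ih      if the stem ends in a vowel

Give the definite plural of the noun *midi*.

*midi*: last vowel = /i/, a high vowel → -iki → *midiiki*.
Since the final sound of the plural form *midiiki* is /i/ (a vowel), it takes -ih, giving *midiikiih*.

midiikiih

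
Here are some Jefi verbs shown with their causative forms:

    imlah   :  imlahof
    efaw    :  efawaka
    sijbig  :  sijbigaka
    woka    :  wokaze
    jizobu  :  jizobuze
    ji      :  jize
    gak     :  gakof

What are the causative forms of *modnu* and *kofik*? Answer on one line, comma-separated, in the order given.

The suffix is conditioned by the final sound: -of when the stem ends in a voiceless consonant (*imlah*, *gak*); -aka when the stem ends in a voiced consonant (*efaw*, *sijbig*); -ze when the stem ends in a vowel (*woka*, *jizobu*, *ji*).
The final sound of *modnu* is /u/, which is a vowel, so the suffix is -ze, giving *modnuze*.
The final sound of *kofik* is /k/, which is a voiceless consonant, so the suffix is -of, giving *kofikof*.

modnuze, kofikof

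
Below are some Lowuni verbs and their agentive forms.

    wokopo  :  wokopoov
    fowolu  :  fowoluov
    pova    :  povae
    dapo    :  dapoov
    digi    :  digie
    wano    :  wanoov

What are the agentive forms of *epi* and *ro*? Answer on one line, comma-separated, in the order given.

epie, roov

The pattern is rounding harmony: -ov when the last vowel of the stem is a rounded vowel (*wokopo*, *fowolu*, *dapo*, *wano*); -e when the last vowel of the stem is an unrounded vowel (*pova*, *digi*).
*epi* — last vowel /i/ (an unrounded vowel) → -e → *epie*.
The last vowel of *ro* is /o/, which is a rounded vowel, so the suffix is -ov, giving *roov*.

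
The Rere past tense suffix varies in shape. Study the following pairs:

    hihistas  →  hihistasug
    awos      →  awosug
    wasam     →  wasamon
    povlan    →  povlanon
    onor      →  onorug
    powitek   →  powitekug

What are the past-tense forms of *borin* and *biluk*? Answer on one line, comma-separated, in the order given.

The suffix is conditioned by the final consonant: -on when the stem ends in a nasal (*wasam*, *povlan*); -ug when the stem ends in a non-nasal consonant (*hihistas*, *awos*, *onor*, *powitek*).
Since the final consonant of *borin* is /n/ (a nasal), it takes -on, giving *borinon*.
Since the final consonant of *biluk* is /k/ (non-nasal), it takes -ug, giving *bilukug*.

borinon, bilukug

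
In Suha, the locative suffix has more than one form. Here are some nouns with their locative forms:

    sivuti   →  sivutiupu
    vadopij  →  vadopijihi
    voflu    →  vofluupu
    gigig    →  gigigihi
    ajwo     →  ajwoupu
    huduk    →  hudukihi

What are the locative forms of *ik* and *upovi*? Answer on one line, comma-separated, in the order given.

The pattern is consonant vs. vowel: -ihi when the stem ends in a consonant (*vadopij*, *gigig*, *huduk*); -upu when the stem ends in a vowel (*sivuti*, *voflu*, *ajwo*).
Since the final sound of *ik* is /k/ (a consonant), it takes -ihi, giving *ikihi*.
Since the final sound of *upovi* is /i/ (a vowel), it takes -upu, giving *upoviupu*.

ikihi, upoviupu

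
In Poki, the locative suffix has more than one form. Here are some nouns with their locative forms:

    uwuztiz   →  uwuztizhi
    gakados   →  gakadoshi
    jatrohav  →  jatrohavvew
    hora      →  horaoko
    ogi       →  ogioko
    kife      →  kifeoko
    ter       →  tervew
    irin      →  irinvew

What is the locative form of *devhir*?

Looking at the final sound of each stem: -hi when the stem ends in a sibilant (*uwuztiz*, *gakados*); -vew when the stem ends in a non-sibilant consonant (*jatrohav*, *ter*, *irin*); -oko when the stem ends in a vowel (*hora*, *ogi*, *kife*).
Since the final sound of *devhir* is /r/ (a non-sibilant consonant), it takes -vew, giving *devhirvew*.

devhirvew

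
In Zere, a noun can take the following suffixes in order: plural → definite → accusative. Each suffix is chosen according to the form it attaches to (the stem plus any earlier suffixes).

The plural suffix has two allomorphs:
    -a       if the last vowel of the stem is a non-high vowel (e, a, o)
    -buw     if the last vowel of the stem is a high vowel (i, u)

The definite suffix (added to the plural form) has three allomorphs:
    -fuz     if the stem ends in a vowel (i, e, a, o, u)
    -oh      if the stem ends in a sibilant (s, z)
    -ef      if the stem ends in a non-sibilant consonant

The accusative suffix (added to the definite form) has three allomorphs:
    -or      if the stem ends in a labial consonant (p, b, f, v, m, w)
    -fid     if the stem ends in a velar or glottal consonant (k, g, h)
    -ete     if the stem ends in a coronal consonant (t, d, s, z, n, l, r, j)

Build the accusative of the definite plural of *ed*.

*ed*: last vowel = /e/, a non-high vowel → -a → *eda*.
The plural form *eda*: final sound = /a/, a vowel → -fuz → *edafuz*.
The final consonant of the definite form *edafuz* is /z/, which is coronal, so the accusative suffix is -ete, giving *edafuzete*.

edafuzete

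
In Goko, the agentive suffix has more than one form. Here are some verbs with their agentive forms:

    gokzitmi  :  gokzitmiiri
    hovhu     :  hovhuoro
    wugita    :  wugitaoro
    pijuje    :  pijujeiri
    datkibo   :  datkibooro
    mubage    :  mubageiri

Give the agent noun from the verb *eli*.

eliiri

The alternation tracks the last vowel of the stem — -iri when the last vowel of the stem is a front vowel (*gokzitmi*, *pijuje*, *mubage*); -oro when the last vowel of the stem is a back vowel (*hovhu*, *wugita*, *datkibo*).
Since the last vowel of *eli* is /i/ (a front vowel), it takes -iri, giving *eliiri*.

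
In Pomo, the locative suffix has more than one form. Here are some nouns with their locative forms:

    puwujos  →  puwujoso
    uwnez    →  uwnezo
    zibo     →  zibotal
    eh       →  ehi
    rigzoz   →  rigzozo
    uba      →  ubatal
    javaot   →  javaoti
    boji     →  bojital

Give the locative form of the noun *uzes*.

uzeso

The pattern is sibilance of the final sound: -o when the stem ends in a sibilant (*puwujos*, *uwnez*, *rigzoz*); -i when the stem ends in a non-sibilant consonant (*eh*, *javaot*); -tal when the stem ends in a vowel (*zibo*, *uba*, *boji*).
*uzes* — final sound /s/ (a sibilant) → -o → *uzeso*.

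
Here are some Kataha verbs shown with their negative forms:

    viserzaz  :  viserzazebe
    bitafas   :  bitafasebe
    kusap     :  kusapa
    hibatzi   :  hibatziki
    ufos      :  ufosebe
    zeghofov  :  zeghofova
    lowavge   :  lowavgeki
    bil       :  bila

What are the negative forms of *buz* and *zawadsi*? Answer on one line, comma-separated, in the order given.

The pattern is sibilance of the final sound: -ebe when the stem ends in a sibilant (*viserzaz*, *bitafas*, *ufos*); -a when the stem ends in a non-sibilant consonant (*kusap*, *zeghofov*, *bil*); -ki when the stem ends in a vowel (*hibatzi*, *lowavge*).
The final sound of *buz* is /z/, which is a sibilant, so the suffix is -ebe, giving *buzebe*.
*zawadsi*: final sound = /i/, a vowel → -ki → *zawadsiki*.

buzebe, zawadsiki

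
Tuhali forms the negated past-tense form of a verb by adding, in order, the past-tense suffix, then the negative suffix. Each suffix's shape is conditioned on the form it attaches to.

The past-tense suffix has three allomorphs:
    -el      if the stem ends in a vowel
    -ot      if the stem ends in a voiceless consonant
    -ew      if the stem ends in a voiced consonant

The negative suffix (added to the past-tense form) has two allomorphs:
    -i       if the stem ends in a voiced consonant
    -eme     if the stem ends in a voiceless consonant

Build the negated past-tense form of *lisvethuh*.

lisvethuhoteme

The final sound of *lisvethuh* is /h/, which is a voiceless consonant, so the past-tense suffix is -ot, giving *lisvethuhot*.
The past-tense form *lisvethuhot* — final consonant /t/ (voiceless) → -eme → *lisvethuhoteme*.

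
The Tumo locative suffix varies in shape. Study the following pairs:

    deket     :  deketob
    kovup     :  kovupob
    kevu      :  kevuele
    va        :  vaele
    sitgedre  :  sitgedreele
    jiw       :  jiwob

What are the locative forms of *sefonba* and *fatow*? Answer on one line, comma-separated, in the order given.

sefonbaele, fatowob

The alternation tracks the final sound of the stem — -ob when the stem ends in a consonant (*deket*, *kovup*, *jiw*); -ele when the stem ends in a vowel (*kevu*, *va*, *sitgedre*).
Since the final sound of *sefonba* is /a/ (a vowel), it takes -ele, giving *sefonbaele*.
*fatow*: final sound = /w/, a consonant → -ob → *fatowob*.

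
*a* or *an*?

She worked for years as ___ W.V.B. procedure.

The indefinite article is chosen by the initial *sound* of the following word, not its spelling.
The initialism *W.V.B.* is read letter by letter; the first letter, W, is pronounced /ˈdʌbəl.juː/, which begins with a consonant sound.
So the article is *a*: She worked for years as a W.V.B. procedure.

a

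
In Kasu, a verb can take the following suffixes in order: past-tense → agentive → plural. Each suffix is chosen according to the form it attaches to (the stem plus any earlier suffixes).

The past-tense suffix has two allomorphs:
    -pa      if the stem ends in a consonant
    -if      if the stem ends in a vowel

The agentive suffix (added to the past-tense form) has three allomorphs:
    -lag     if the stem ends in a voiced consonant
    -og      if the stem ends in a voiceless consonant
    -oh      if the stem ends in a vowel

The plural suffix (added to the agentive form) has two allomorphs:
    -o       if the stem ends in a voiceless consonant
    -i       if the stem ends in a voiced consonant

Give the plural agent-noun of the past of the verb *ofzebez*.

ofzebezpaoho

*ofzebez* — final sound /z/ (a consonant) → -pa → *ofzebezpa*.
The final sound of the past-tense form *ofzebezpa* is /a/, which is a vowel, so the agentive suffix is -oh, giving *ofzebezpaoh*.
The agentive form *ofzebezpaoh*: final consonant = /h/, voiceless → -o → *ofzebezpaoho*.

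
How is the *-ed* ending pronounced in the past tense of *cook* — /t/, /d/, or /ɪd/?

The stem *cook* ends in a voiceless consonant other than /t/.
The -ed suffix is realized as /ɪd/ after /t, d/; as /t/ after other voiceless consonants; and as /d/ after other voiced sounds.
So -ed on *cook* is pronounced /t/.

/t/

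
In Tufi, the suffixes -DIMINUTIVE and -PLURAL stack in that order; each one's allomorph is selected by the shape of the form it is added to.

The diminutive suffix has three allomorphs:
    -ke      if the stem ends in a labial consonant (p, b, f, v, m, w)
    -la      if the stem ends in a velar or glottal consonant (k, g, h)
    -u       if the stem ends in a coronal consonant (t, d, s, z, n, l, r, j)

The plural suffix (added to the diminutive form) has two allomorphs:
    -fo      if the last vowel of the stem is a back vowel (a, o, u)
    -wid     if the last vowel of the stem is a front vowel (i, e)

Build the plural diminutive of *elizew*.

elizewkewid

Since the final consonant of *elizew* is /w/ (labial), it takes -ke, giving *elizewke*.
The last vowel of the diminutive form *elizewke* is /e/, which is a front vowel, so the plural suffix is -wid, giving *elizewkewid*.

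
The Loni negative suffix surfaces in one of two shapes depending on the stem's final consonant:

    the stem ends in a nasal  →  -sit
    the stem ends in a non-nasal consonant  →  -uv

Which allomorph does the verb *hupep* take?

Since the final consonant of *hupep* is /p/ (non-nasal), it takes -uv.

-uv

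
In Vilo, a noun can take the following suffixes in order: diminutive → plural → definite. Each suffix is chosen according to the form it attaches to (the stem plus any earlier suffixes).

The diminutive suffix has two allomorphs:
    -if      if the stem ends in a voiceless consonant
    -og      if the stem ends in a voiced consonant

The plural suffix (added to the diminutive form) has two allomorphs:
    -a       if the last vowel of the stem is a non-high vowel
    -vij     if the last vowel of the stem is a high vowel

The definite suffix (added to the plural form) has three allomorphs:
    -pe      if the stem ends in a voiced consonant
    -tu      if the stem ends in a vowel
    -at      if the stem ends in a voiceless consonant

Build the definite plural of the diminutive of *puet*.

*puet*: final consonant = /t/, voiceless → -if → *puetif*.
Since the last vowel of the diminutive form *puetif* is /i/ (a high vowel), it takes -vij, giving *puetifvij*.
The plural form *puetifvij*: final sound = /j/, a voiced consonant → -pe → *puetifvijpe*.

puetifvijpe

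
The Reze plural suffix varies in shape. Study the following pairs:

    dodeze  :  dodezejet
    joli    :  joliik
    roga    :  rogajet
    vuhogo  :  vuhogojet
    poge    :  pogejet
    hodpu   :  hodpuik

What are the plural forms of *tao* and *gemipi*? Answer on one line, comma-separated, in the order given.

The pattern is height harmony: -ik when the last vowel of the stem is a high vowel (*joli*, *hodpu*); -jet when the last vowel of the stem is a non-high vowel (*dodeze*, *roga*, *vuhogo*, *poge*).
Since the last vowel of *tao* is /o/ (a non-high vowel), it takes -jet, giving *taojet*.
Since the last vowel of *gemipi* is /i/ (a high vowel), it takes -ik, giving *gemipiik*.

taojet, gemipiik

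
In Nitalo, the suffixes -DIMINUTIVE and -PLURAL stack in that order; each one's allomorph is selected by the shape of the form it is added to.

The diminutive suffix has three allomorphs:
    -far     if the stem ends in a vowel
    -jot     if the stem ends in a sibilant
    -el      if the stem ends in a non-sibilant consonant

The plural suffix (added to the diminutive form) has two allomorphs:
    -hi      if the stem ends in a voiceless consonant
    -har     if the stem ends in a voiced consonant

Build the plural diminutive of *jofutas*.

jofutasjothi

The final sound of *jofutas* is /s/, which is a sibilant, so the diminutive suffix is -jot, giving *jofutasjot*.
The diminutive form *jofutasjot* — final consonant /t/ (voiceless) → -hi → *jofutasjothi*.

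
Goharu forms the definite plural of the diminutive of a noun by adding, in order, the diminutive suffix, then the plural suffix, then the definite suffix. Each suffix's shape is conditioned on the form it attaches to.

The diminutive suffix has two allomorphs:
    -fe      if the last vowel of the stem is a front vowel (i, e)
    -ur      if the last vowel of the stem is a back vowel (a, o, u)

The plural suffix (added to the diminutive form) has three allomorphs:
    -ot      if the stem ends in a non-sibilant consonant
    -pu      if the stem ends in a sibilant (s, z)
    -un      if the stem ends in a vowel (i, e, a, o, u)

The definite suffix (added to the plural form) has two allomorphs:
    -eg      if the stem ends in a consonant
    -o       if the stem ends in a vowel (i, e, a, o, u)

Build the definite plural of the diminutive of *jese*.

jesefeuneg

The last vowel of *jese* is /e/, which is a front vowel, so the diminutive suffix is -fe, giving *jesefe*.
Since the final sound of the diminutive form *jesefe* is /e/ (a vowel), it takes -un, giving *jesefeun*.
The final sound of the plural form *jesefeun* is /n/, which is a consonant, so the definite suffix is -eg, giving *jesefeuneg*.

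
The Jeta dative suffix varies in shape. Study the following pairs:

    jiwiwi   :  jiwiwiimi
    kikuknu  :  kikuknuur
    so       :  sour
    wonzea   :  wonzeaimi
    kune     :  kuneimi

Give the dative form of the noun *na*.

naimi

The pattern is rounding harmony: -ur when the last vowel of the stem is a rounded vowel (*kikuknu*, *so*); -imi when the last vowel of the stem is an unrounded vowel (*jiwiwi*, *wonzea*, *kune*).
Since the last vowel of *na* is /a/ (an unrounded vowel), it takes -imi, giving *naimi*.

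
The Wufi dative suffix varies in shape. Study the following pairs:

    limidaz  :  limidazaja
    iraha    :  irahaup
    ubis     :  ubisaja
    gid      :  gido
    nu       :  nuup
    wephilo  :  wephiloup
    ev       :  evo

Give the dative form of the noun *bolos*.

The suffix is conditioned by the final sound: -aja when the stem ends in a sibilant (*limidaz*, *ubis*); -o when the stem ends in a non-sibilant consonant (*gid*, *ev*); -up when the stem ends in a vowel (*iraha*, *nu*, *wephilo*).
*bolos* — final sound /s/ (a sibilant) → -aja → *bolosaja*.

bolosaja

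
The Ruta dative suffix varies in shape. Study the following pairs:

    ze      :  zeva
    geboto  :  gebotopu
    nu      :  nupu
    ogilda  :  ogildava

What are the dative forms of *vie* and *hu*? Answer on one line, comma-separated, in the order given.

Looking at the last vowel of each stem: -pu when the last vowel of the stem is a rounded vowel (*geboto*, *nu*); -va when the last vowel of the stem is an unrounded vowel (*ze*, *ogilda*).
Since the last vowel of *vie* is /e/ (an unrounded vowel), it takes -va, giving *vieva*.
*hu*: last vowel = /u/, a rounded vowel → -pu → *hupu*.

vieva, hupu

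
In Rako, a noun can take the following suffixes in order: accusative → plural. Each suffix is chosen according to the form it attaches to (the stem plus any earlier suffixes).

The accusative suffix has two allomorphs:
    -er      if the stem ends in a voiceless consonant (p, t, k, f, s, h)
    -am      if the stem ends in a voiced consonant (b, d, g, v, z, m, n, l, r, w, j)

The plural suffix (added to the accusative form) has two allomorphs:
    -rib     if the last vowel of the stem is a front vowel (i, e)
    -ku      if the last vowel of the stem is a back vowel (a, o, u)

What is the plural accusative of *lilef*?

lileferrib

*lilef*: final consonant = /f/, voiceless → -er → *lilefer*.
The accusative form *lilefer*: last vowel = /e/, a front vowel → -rib → *lileferrib*.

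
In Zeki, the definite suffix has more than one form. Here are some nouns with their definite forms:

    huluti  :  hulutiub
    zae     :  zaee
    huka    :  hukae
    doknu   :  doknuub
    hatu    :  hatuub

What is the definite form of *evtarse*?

The suffix is conditioned by the last vowel: -ub when the last vowel of the stem is a high vowel (*huluti*, *doknu*, *hatu*); -e when the last vowel of the stem is a non-high vowel (*zae*, *huka*).
*evtarse* — last vowel /e/ (a non-high vowel) → -e → *evtarsee*.

evtarsee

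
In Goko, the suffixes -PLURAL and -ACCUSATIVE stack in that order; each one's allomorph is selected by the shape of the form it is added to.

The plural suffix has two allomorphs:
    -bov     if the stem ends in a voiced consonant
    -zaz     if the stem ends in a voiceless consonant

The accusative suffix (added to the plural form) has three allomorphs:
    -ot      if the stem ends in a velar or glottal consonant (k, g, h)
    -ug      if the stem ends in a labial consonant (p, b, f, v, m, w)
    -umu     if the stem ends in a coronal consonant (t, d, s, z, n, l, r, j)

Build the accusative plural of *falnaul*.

*falnaul*: final consonant = /l/, voiced → -bov → *falnaulbov*.
The final consonant of the plural form *falnaulbov* is /v/, which is labial, so the accusative suffix is -ug, giving *falnaulbovug*.

falnaulbovug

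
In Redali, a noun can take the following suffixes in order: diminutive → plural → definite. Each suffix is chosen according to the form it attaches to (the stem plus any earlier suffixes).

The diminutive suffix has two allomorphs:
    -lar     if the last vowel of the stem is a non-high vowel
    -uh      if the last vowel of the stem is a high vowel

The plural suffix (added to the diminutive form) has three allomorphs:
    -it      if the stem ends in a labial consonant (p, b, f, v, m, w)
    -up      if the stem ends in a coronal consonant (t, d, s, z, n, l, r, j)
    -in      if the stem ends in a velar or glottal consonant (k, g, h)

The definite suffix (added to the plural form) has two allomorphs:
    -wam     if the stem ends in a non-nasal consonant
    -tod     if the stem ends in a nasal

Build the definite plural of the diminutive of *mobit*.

*mobit*: last vowel = /i/, a high vowel → -uh → *mobituh*.
The diminutive form *mobituh* — final consonant /h/ (velar/glottal) → -in → *mobituhin*.
The plural form *mobituhin*: final consonant = /n/, a nasal → -tod → *mobituhintod*.

mobituhintod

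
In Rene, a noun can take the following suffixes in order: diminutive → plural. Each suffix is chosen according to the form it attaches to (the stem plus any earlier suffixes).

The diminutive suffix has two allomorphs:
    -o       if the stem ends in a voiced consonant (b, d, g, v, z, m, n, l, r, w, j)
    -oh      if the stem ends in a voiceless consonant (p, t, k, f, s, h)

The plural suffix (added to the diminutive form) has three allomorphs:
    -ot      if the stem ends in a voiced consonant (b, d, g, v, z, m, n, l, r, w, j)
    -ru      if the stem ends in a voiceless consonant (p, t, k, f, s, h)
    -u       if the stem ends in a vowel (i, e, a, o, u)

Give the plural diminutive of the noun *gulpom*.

gulpomou

*gulpom* — final consonant /m/ (voiced) → -o → *gulpomo*.
The diminutive form *gulpomo*: final sound = /o/, a vowel → -u → *gulpomou*.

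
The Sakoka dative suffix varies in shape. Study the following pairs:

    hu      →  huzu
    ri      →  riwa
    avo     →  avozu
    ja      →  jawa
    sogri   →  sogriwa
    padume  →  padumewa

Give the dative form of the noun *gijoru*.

The alternation tracks the last vowel of the stem — -zu when the last vowel of the stem is a rounded vowel (*hu*, *avo*); -wa when the last vowel of the stem is an unrounded vowel (*ri*, *ja*, *sogri*, *padume*).
The last vowel of *gijoru* is /u/, which is a rounded vowel, so the suffix is -zu, giving *gijoruzu*.

gijoruzu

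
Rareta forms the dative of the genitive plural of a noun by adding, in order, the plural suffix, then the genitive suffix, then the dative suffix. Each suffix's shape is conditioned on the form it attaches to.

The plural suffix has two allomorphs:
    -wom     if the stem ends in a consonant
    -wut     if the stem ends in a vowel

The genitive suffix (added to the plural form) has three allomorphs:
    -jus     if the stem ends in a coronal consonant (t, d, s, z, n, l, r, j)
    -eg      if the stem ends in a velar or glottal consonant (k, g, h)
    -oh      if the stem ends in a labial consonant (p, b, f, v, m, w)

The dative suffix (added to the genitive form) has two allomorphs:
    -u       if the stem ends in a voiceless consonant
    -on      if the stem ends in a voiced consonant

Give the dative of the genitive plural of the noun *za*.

Since the final sound of *za* is /a/ (a vowel), it takes -wut, giving *zawut*.
The final consonant of the plural form *zawut* is /t/, which is coronal, so the genitive suffix is -jus, giving *zawutjus*.
The final consonant of the genitive form *zawutjus* is /s/, which is voiceless, so the dative suffix is -u, giving *zawutjusu*.

zawutjusu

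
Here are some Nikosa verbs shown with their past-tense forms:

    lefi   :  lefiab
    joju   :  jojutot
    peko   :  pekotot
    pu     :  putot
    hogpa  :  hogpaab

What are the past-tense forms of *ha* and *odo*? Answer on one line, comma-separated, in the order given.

The pattern is rounding harmony: -tot when the last vowel of the stem is a rounded vowel (*joju*, *peko*, *pu*); -ab when the last vowel of the stem is an unrounded vowel (*lefi*, *hogpa*).
*ha*: last vowel = /a/, an unrounded vowel → -ab → *haab*.
*odo*: last vowel = /o/, a rounded vowel → -tot → *odotot*.

haab, odotot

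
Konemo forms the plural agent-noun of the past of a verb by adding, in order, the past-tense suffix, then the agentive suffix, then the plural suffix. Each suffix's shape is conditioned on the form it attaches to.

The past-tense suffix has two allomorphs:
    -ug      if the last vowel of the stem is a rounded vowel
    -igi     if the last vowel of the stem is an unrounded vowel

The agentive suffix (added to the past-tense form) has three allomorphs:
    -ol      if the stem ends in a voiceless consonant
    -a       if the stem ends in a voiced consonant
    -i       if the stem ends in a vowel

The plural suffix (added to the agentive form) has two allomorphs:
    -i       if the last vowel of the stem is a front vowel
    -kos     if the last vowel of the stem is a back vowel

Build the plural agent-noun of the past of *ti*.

tiigiii

*ti*: last vowel = /i/, an unrounded vowel → -igi → *tiigi*.
The final sound of the past-tense form *tiigi* is /i/, which is a vowel, so the agentive suffix is -i, giving *tiigii*.
The agentive form *tiigii*: last vowel = /i/, a front vowel → -i → *tiigiii*.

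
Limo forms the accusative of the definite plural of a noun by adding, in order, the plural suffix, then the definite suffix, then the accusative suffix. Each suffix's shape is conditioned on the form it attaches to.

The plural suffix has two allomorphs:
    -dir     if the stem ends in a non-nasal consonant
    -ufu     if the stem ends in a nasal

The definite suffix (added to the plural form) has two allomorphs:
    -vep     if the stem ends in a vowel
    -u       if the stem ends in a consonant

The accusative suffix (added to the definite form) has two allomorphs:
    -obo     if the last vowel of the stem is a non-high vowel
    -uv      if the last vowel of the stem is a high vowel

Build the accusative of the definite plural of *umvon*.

umvonufuvepobo

Since the final consonant of *umvon* is /n/ (a nasal), it takes -ufu, giving *umvonufu*.
The final sound of the plural form *umvonufu* is /u/, which is a vowel, so the definite suffix is -vep, giving *umvonufuvep*.
The definite form *umvonufuvep*: last vowel = /e/, a non-high vowel → -obo → *umvonufuvepobo*.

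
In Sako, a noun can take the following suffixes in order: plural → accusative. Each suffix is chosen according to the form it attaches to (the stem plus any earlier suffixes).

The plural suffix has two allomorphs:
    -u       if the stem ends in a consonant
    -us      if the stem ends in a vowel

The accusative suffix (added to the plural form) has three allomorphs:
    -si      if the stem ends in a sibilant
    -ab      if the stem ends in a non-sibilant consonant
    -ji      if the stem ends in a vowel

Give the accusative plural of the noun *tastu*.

tastuussi

*tastu*: final sound = /u/, a vowel → -us → *tastuus*.
The final sound of the plural form *tastuus* is /s/, which is a sibilant, so the accusative suffix is -si, giving *tastuussi*.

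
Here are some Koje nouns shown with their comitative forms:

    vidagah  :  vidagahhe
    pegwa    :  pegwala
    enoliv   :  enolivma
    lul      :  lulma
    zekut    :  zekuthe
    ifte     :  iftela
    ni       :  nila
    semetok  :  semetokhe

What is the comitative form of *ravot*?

The pattern is voicing of the final sound: -he when the stem ends in a voiceless consonant (*vidagah*, *zekut*, *semetok*); -ma when the stem ends in a voiced consonant (*enoliv*, *lul*); -la when the stem ends in a vowel (*pegwa*, *ifte*, *ni*).
*ravot*: final sound = /t/, a voiceless consonant → -he → *ravothe*.

ravothe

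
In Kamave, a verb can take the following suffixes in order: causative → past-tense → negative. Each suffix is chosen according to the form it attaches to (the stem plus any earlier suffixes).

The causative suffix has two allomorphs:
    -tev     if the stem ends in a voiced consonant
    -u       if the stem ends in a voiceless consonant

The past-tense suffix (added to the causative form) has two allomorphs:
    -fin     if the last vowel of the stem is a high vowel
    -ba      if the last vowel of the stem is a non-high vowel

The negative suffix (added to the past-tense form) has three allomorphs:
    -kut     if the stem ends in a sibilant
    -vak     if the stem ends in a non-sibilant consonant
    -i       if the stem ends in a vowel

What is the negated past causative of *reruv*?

*reruv* — final consonant /v/ (voiced) → -tev → *reruvtev*.
The last vowel of the causative form *reruvtev* is /e/, which is a non-high vowel, so the past-tense suffix is -ba, giving *reruvtevba*.
The past-tense form *reruvtevba* — final sound /a/ (a vowel) → -i → *reruvtevbai*.

reruvtevbai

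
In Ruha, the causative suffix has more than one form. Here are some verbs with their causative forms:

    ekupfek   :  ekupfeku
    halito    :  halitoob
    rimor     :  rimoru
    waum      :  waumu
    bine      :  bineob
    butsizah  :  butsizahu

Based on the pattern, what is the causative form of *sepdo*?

sepdoob

The alternation tracks the final sound of the stem — -u when the stem ends in a consonant (*ekupfek*, *rimor*, *waum*, *butsizah*); -ob when the stem ends in a vowel (*halito*, *bine*).
The final sound of *sepdo* is /o/, which is a vowel, so the suffix is -ob, giving *sepdoob*.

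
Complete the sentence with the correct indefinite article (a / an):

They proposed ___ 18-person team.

The indefinite article is chosen by the initial *sound* of the following word, not its spelling.
The number *18* is spoken "eighteen", beginning with /ˌeɪˈtiːn/ — a vowel sound.
So the article is *an*: They proposed an 18-person team.

an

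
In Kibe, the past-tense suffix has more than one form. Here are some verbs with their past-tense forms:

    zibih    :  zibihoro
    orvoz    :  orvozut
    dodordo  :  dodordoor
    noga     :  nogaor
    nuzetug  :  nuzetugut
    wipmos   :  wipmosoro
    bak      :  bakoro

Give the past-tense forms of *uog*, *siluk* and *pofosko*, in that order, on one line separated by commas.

The alternation tracks the final sound of the stem — -oro when the stem ends in a voiceless consonant (*zibih*, *wipmos*, *bak*); -ut when the stem ends in a voiced consonant (*orvoz*, *nuzetug*); -or when the stem ends in a vowel (*dodordo*, *noga*).
The final sound of *uog* is /g/, which is a voiced consonant, so the suffix is -ut, giving *uogut*.
The final sound of *siluk* is /k/, which is a voiceless consonant, so the suffix is -oro, giving *silukoro*.
*pofosko* — final sound /o/ (a vowel) → -or → *pofoskoor*.

uogut, silukoro, pofoskoor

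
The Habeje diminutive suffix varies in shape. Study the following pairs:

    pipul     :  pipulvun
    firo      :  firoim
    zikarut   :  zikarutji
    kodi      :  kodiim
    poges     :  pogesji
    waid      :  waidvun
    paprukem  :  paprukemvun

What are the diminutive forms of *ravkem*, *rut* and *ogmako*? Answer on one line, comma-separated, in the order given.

The suffix is conditioned by the final sound: -ji when the stem ends in a voiceless consonant (*zikarut*, *poges*); -vun when the stem ends in a voiced consonant (*pipul*, *waid*, *paprukem*); -im when the stem ends in a vowel (*firo*, *kodi*).
*ravkem* — final sound /m/ (a voiced consonant) → -vun → *ravkemvun*.
Since the final sound of *rut* is /t/ (a voiceless consonant), it takes -ji, giving *rutji*.
*ogmako*: final sound = /o/, a vowel → -im → *ogmakoim*.

ravkemvun, rutji, ogmakoim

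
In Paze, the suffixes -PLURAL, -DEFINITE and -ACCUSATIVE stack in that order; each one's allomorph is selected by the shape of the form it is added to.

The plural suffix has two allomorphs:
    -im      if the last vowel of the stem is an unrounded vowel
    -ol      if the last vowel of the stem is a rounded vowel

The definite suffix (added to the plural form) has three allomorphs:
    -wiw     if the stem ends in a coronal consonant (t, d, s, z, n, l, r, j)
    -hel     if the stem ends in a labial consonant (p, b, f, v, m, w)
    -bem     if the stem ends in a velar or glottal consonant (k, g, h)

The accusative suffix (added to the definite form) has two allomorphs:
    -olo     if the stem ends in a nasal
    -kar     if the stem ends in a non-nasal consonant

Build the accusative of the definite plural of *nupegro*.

Since the last vowel of *nupegro* is /o/ (a rounded vowel), it takes -ol, giving *nupegrool*.
The final consonant of the plural form *nupegrool* is /l/, which is coronal, so the definite suffix is -wiw, giving *nupegroolwiw*.
The definite form *nupegroolwiw* — final consonant /w/ (non-nasal) → -kar → *nupegroolwiwkar*.

nupegroolwiwkar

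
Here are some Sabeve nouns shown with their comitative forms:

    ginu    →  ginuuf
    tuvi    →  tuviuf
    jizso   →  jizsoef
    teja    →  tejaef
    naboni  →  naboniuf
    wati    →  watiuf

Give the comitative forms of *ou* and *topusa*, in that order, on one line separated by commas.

Looking at the last vowel of each stem: -uf when the last vowel of the stem is a high vowel (*ginu*, *tuvi*, *naboni*, *wati*); -ef when the last vowel of the stem is a non-high vowel (*jizso*, *teja*).
Since the last vowel of *ou* is /u/ (a high vowel), it takes -uf, giving *ouuf*.
Since the last vowel of *topusa* is /a/ (a non-high vowel), it takes -ef, giving *topusaef*.

ouuf, topusaef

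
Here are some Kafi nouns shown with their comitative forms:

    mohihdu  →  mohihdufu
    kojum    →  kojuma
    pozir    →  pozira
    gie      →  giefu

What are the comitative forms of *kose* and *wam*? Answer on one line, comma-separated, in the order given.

Looking at the final sound of each stem: -a when the stem ends in a consonant (*kojum*, *pozir*); -fu when the stem ends in a vowel (*mohihdu*, *gie*).
Since the final sound of *kose* is /e/ (a vowel), it takes -fu, giving *kosefu*.
*wam* — final sound /m/ (a consonant) → -a → *wama*.

kosefu, wama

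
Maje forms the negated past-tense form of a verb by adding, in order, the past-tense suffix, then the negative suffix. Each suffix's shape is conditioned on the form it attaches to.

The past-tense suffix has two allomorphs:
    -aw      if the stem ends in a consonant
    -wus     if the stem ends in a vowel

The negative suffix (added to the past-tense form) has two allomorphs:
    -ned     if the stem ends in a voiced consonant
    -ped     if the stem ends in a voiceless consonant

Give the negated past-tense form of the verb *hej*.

Since the final sound of *hej* is /j/ (a consonant), it takes -aw, giving *hejaw*.
The past-tense form *hejaw* — final consonant /w/ (voiced) → -ned → *hejawned*.

hejawned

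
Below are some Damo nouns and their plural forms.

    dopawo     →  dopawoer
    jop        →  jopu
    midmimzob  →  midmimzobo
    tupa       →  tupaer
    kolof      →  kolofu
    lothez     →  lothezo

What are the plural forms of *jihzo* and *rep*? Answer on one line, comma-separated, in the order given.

The pattern is voicing of the final sound: -u when the stem ends in a voiceless consonant (*jop*, *kolof*); -o when the stem ends in a voiced consonant (*midmimzob*, *lothez*); -er when the stem ends in a vowel (*dopawo*, *tupa*).
*jihzo*: final sound = /o/, a vowel → -er → *jihzoer*.
*rep* — final sound /p/ (a voiceless consonant) → -u → *repu*.

jihzoer, repu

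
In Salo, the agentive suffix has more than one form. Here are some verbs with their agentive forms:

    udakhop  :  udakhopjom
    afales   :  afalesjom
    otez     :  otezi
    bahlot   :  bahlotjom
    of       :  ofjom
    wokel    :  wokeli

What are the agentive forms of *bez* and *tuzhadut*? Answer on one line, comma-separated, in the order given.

bezi, tuzhadutjom

Looking at the final consonant of each stem: -jom when the stem ends in a voiceless consonant (*udakhop*, *afales*, *bahlot*, *of*); -i when the stem ends in a voiced consonant (*otez*, *wokel*).
The final consonant of *bez* is /z/, which is voiced, so the suffix is -i, giving *bezi*.
*tuzhadut*: final consonant = /t/, voiceless → -jom → *tuzhadutjom*.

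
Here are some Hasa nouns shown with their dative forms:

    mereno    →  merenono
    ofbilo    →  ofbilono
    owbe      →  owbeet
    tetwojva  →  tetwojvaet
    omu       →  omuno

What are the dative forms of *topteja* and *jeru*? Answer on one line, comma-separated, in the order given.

Looking at the last vowel of each stem: -no when the last vowel of the stem is a rounded vowel (*mereno*, *ofbilo*, *omu*); -et when the last vowel of the stem is an unrounded vowel (*owbe*, *tetwojva*).
The last vowel of *topteja* is /a/, which is an unrounded vowel, so the suffix is -et, giving *toptejaet*.
*jeru*: last vowel = /u/, a rounded vowel → -no → *jeruno*.

toptejaet, jeruno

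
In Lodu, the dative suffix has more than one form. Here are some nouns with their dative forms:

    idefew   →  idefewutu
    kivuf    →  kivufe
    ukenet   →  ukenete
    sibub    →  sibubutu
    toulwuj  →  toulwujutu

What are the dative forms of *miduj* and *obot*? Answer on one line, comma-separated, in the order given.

The alternation tracks the final consonant of the stem — -e when the stem ends in a voiceless consonant (*kivuf*, *ukenet*); -utu when the stem ends in a voiced consonant (*idefew*, *sibub*, *toulwuj*).
*miduj* — final consonant /j/ (voiced) → -utu → *midujutu*.
Since the final consonant of *obot* is /t/ (voiceless), it takes -e, giving *obote*.

midujutu, obote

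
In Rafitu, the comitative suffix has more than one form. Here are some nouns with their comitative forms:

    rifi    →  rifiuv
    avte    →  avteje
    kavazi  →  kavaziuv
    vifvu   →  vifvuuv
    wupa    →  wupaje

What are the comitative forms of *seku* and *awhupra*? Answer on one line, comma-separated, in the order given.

The pattern is height harmony: -uv when the last vowel of the stem is a high vowel (*rifi*, *kavazi*, *vifvu*); -je when the last vowel of the stem is a non-high vowel (*avte*, *wupa*).
*seku* — last vowel /u/ (a high vowel) → -uv → *sekuuv*.
The last vowel of *awhupra* is /a/, which is a non-high vowel, so the suffix is -je, giving *awhupraje*.

sekuuv, awhupraje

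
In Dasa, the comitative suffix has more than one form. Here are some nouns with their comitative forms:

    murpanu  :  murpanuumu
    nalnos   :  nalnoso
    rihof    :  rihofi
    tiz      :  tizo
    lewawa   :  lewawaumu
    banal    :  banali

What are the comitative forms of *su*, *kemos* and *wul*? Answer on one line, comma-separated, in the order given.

The alternation tracks the final sound of the stem — -o when the stem ends in a sibilant (*nalnos*, *tiz*); -i when the stem ends in a non-sibilant consonant (*rihof*, *banal*); -umu when the stem ends in a vowel (*murpanu*, *lewawa*).
*su*: final sound = /u/, a vowel → -umu → *suumu*.
The final sound of *kemos* is /s/, which is a sibilant, so the suffix is -o, giving *kemoso*.
*wul* — final sound /l/ (a non-sibilant consonant) → -i → *wuli*.

suumu, kemoso, wuli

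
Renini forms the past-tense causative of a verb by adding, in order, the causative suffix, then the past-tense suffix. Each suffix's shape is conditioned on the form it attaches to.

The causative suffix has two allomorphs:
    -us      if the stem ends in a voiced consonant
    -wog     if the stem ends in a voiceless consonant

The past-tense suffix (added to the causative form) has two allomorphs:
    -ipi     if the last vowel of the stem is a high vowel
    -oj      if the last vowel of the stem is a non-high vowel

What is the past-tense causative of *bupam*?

bupamusipi

*bupam* — final consonant /m/ (voiced) → -us → *bupamus*.
The causative form *bupamus*: last vowel = /u/, a high vowel → -ipi → *bupamusipi*.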